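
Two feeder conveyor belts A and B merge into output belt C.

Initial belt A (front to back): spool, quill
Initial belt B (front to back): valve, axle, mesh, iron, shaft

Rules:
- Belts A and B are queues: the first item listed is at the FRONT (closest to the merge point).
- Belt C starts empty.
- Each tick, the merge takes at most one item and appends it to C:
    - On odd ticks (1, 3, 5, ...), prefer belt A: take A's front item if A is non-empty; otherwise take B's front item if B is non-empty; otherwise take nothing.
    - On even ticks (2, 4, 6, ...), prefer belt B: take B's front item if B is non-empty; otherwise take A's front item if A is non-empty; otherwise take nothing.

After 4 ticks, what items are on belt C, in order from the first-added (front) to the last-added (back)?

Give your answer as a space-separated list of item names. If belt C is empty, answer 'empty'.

Tick 1: prefer A, take spool from A; A=[quill] B=[valve,axle,mesh,iron,shaft] C=[spool]
Tick 2: prefer B, take valve from B; A=[quill] B=[axle,mesh,iron,shaft] C=[spool,valve]
Tick 3: prefer A, take quill from A; A=[-] B=[axle,mesh,iron,shaft] C=[spool,valve,quill]
Tick 4: prefer B, take axle from B; A=[-] B=[mesh,iron,shaft] C=[spool,valve,quill,axle]

Answer: spool valve quill axle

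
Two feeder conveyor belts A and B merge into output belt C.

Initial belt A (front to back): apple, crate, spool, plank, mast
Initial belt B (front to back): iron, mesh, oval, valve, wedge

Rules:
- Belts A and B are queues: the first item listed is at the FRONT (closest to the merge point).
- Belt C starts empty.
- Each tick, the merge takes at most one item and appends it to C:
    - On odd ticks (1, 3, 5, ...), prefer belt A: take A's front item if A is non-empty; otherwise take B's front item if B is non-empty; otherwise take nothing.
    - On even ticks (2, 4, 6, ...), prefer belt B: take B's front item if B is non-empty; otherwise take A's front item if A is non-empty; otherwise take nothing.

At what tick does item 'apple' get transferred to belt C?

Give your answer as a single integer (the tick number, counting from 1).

Answer: 1

Derivation:
Tick 1: prefer A, take apple from A; A=[crate,spool,plank,mast] B=[iron,mesh,oval,valve,wedge] C=[apple]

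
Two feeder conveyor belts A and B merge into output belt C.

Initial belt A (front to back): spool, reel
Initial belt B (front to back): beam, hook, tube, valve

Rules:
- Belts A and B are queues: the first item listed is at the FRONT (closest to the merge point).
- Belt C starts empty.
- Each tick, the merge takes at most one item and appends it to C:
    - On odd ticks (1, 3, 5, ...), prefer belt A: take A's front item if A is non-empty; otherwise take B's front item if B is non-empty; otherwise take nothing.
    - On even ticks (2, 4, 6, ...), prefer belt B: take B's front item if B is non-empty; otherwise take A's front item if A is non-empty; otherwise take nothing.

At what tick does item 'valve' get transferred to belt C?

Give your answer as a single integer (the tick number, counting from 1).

Answer: 6

Derivation:
Tick 1: prefer A, take spool from A; A=[reel] B=[beam,hook,tube,valve] C=[spool]
Tick 2: prefer B, take beam from B; A=[reel] B=[hook,tube,valve] C=[spool,beam]
Tick 3: prefer A, take reel from A; A=[-] B=[hook,tube,valve] C=[spool,beam,reel]
Tick 4: prefer B, take hook from B; A=[-] B=[tube,valve] C=[spool,beam,reel,hook]
Tick 5: prefer A, take tube from B; A=[-] B=[valve] C=[spool,beam,reel,hook,tube]
Tick 6: prefer B, take valve from B; A=[-] B=[-] C=[spool,beam,reel,hook,tube,valve]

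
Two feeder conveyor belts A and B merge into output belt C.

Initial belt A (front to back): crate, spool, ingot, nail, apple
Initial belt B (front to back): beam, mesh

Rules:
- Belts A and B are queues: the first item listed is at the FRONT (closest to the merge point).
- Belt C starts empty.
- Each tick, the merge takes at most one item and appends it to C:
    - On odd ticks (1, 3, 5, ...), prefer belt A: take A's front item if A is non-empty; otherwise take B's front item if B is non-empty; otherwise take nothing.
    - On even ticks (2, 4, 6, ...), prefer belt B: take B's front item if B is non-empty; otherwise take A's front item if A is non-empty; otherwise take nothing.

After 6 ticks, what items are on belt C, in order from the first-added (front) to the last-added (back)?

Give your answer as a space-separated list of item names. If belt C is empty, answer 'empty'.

Tick 1: prefer A, take crate from A; A=[spool,ingot,nail,apple] B=[beam,mesh] C=[crate]
Tick 2: prefer B, take beam from B; A=[spool,ingot,nail,apple] B=[mesh] C=[crate,beam]
Tick 3: prefer A, take spool from A; A=[ingot,nail,apple] B=[mesh] C=[crate,beam,spool]
Tick 4: prefer B, take mesh from B; A=[ingot,nail,apple] B=[-] C=[crate,beam,spool,mesh]
Tick 5: prefer A, take ingot from A; A=[nail,apple] B=[-] C=[crate,beam,spool,mesh,ingot]
Tick 6: prefer B, take nail from A; A=[apple] B=[-] C=[crate,beam,spool,mesh,ingot,nail]

Answer: crate beam spool mesh ingot nail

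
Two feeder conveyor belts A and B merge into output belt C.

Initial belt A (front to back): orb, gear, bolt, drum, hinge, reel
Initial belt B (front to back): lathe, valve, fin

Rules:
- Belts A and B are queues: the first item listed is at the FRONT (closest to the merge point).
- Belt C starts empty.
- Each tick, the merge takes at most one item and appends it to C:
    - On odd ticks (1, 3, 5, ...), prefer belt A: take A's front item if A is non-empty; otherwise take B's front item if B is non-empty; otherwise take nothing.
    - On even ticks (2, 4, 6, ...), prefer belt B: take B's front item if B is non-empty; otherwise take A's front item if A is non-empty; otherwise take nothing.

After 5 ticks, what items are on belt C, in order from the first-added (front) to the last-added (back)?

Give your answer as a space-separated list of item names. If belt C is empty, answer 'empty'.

Answer: orb lathe gear valve bolt

Derivation:
Tick 1: prefer A, take orb from A; A=[gear,bolt,drum,hinge,reel] B=[lathe,valve,fin] C=[orb]
Tick 2: prefer B, take lathe from B; A=[gear,bolt,drum,hinge,reel] B=[valve,fin] C=[orb,lathe]
Tick 3: prefer A, take gear from A; A=[bolt,drum,hinge,reel] B=[valve,fin] C=[orb,lathe,gear]
Tick 4: prefer B, take valve from B; A=[bolt,drum,hinge,reel] B=[fin] C=[orb,lathe,gear,valve]
Tick 5: prefer A, take bolt from A; A=[drum,hinge,reel] B=[fin] C=[orb,lathe,gear,valve,bolt]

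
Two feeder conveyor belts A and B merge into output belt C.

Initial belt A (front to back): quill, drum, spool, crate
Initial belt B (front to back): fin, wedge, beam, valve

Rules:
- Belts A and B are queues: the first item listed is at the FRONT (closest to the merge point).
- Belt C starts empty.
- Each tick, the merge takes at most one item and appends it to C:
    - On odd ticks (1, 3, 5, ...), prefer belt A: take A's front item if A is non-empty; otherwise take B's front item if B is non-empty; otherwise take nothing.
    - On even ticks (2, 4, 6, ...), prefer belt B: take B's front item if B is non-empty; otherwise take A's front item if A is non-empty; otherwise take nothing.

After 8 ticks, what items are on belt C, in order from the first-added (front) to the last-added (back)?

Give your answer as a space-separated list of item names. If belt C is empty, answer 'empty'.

Answer: quill fin drum wedge spool beam crate valve

Derivation:
Tick 1: prefer A, take quill from A; A=[drum,spool,crate] B=[fin,wedge,beam,valve] C=[quill]
Tick 2: prefer B, take fin from B; A=[drum,spool,crate] B=[wedge,beam,valve] C=[quill,fin]
Tick 3: prefer A, take drum from A; A=[spool,crate] B=[wedge,beam,valve] C=[quill,fin,drum]
Tick 4: prefer B, take wedge from B; A=[spool,crate] B=[beam,valve] C=[quill,fin,drum,wedge]
Tick 5: prefer A, take spool from A; A=[crate] B=[beam,valve] C=[quill,fin,drum,wedge,spool]
Tick 6: prefer B, take beam from B; A=[crate] B=[valve] C=[quill,fin,drum,wedge,spool,beam]
Tick 7: prefer A, take crate from A; A=[-] B=[valve] C=[quill,fin,drum,wedge,spool,beam,crate]
Tick 8: prefer B, take valve from B; A=[-] B=[-] C=[quill,fin,drum,wedge,spool,beam,crate,valve]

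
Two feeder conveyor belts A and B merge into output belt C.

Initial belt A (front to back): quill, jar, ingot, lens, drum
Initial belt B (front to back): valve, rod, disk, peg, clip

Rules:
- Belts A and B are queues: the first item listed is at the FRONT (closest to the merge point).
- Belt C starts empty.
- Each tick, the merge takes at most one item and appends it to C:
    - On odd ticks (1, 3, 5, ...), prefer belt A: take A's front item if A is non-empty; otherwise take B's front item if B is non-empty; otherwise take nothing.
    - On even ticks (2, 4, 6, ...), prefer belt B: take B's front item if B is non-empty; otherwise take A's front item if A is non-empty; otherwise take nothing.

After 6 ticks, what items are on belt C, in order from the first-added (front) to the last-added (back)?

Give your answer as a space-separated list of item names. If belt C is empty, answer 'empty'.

Answer: quill valve jar rod ingot disk

Derivation:
Tick 1: prefer A, take quill from A; A=[jar,ingot,lens,drum] B=[valve,rod,disk,peg,clip] C=[quill]
Tick 2: prefer B, take valve from B; A=[jar,ingot,lens,drum] B=[rod,disk,peg,clip] C=[quill,valve]
Tick 3: prefer A, take jar from A; A=[ingot,lens,drum] B=[rod,disk,peg,clip] C=[quill,valve,jar]
Tick 4: prefer B, take rod from B; A=[ingot,lens,drum] B=[disk,peg,clip] C=[quill,valve,jar,rod]
Tick 5: prefer A, take ingot from A; A=[lens,drum] B=[disk,peg,clip] C=[quill,valve,jar,rod,ingot]
Tick 6: prefer B, take disk from B; A=[lens,drum] B=[peg,clip] C=[quill,valve,jar,rod,ingot,disk]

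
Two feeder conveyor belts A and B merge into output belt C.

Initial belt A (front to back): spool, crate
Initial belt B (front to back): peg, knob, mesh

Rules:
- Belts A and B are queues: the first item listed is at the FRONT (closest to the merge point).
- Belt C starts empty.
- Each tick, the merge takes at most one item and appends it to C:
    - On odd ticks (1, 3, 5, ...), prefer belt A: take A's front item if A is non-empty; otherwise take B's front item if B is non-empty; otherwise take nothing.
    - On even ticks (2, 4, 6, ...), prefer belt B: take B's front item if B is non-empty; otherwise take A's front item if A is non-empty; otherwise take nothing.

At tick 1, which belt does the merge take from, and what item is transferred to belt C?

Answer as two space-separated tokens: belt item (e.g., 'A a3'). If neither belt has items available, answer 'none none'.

Tick 1: prefer A, take spool from A; A=[crate] B=[peg,knob,mesh] C=[spool]

Answer: A spool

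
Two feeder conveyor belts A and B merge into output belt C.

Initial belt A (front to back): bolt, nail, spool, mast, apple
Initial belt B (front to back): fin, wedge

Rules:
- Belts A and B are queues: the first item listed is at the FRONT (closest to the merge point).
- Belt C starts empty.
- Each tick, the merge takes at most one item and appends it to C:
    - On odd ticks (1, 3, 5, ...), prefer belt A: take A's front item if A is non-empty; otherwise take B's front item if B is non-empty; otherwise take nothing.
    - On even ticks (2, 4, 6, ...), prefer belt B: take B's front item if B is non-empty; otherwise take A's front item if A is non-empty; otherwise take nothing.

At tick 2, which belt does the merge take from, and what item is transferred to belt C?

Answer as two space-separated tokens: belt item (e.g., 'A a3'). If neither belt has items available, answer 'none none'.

Answer: B fin

Derivation:
Tick 1: prefer A, take bolt from A; A=[nail,spool,mast,apple] B=[fin,wedge] C=[bolt]
Tick 2: prefer B, take fin from B; A=[nail,spool,mast,apple] B=[wedge] C=[bolt,fin]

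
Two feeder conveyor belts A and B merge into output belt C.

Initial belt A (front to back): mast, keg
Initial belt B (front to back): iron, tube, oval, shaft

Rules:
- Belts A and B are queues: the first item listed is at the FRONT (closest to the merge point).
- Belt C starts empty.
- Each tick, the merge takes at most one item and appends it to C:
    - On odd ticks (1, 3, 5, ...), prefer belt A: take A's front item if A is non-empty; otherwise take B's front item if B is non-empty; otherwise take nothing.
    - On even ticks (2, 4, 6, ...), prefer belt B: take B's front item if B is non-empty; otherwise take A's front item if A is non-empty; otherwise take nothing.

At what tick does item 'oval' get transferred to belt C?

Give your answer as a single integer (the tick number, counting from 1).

Answer: 5

Derivation:
Tick 1: prefer A, take mast from A; A=[keg] B=[iron,tube,oval,shaft] C=[mast]
Tick 2: prefer B, take iron from B; A=[keg] B=[tube,oval,shaft] C=[mast,iron]
Tick 3: prefer A, take keg from A; A=[-] B=[tube,oval,shaft] C=[mast,iron,keg]
Tick 4: prefer B, take tube from B; A=[-] B=[oval,shaft] C=[mast,iron,keg,tube]
Tick 5: prefer A, take oval from B; A=[-] B=[shaft] C=[mast,iron,keg,tube,oval]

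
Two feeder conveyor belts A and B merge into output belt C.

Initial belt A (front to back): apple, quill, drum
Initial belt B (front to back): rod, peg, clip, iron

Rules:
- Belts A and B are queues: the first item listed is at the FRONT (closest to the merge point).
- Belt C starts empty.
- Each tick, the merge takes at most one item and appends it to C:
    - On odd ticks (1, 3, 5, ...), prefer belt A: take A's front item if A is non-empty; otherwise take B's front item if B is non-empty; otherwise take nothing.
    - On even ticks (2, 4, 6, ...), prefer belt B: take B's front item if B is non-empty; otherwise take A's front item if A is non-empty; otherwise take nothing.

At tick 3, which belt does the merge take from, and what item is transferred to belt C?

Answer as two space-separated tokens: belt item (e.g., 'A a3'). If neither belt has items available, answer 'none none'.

Answer: A quill

Derivation:
Tick 1: prefer A, take apple from A; A=[quill,drum] B=[rod,peg,clip,iron] C=[apple]
Tick 2: prefer B, take rod from B; A=[quill,drum] B=[peg,clip,iron] C=[apple,rod]
Tick 3: prefer A, take quill from A; A=[drum] B=[peg,clip,iron] C=[apple,rod,quill]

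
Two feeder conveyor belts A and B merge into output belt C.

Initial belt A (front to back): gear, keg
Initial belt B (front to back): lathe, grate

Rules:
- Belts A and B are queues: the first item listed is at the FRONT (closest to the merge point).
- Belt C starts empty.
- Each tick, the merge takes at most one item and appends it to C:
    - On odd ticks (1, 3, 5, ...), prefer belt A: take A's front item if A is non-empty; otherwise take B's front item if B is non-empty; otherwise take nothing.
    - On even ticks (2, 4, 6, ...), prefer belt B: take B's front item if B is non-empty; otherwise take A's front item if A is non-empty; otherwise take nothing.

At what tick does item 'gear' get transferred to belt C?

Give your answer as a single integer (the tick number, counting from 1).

Answer: 1

Derivation:
Tick 1: prefer A, take gear from A; A=[keg] B=[lathe,grate] C=[gear]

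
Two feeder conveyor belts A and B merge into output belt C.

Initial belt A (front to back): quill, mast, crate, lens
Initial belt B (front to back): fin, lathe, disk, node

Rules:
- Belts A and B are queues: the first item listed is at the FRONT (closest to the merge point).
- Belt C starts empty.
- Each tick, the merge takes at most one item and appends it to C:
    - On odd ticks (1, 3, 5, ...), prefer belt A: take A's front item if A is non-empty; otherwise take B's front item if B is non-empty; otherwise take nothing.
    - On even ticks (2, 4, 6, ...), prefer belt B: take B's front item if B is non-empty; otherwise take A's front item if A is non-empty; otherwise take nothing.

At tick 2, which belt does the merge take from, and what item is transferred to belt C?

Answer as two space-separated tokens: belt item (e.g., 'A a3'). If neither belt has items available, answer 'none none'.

Answer: B fin

Derivation:
Tick 1: prefer A, take quill from A; A=[mast,crate,lens] B=[fin,lathe,disk,node] C=[quill]
Tick 2: prefer B, take fin from B; A=[mast,crate,lens] B=[lathe,disk,node] C=[quill,fin]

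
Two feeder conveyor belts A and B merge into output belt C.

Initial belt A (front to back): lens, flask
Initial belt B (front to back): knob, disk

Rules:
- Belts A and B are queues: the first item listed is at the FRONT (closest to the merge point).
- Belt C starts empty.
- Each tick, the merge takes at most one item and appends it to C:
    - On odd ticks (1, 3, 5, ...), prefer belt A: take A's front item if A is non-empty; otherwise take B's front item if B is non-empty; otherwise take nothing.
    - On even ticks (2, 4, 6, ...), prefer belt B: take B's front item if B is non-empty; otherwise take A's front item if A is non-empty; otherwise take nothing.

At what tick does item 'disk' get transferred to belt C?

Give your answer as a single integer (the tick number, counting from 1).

Answer: 4

Derivation:
Tick 1: prefer A, take lens from A; A=[flask] B=[knob,disk] C=[lens]
Tick 2: prefer B, take knob from B; A=[flask] B=[disk] C=[lens,knob]
Tick 3: prefer A, take flask from A; A=[-] B=[disk] C=[lens,knob,flask]
Tick 4: prefer B, take disk from B; A=[-] B=[-] C=[lens,knob,flask,disk]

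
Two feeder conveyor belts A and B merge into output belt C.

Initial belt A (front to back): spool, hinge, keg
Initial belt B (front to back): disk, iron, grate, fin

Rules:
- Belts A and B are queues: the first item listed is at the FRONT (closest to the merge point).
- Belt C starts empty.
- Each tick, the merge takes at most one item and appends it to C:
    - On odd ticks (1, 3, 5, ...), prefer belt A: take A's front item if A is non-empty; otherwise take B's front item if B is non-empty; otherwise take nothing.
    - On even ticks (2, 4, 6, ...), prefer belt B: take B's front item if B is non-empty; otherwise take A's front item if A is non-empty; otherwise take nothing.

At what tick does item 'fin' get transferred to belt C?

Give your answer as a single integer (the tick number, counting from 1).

Answer: 7

Derivation:
Tick 1: prefer A, take spool from A; A=[hinge,keg] B=[disk,iron,grate,fin] C=[spool]
Tick 2: prefer B, take disk from B; A=[hinge,keg] B=[iron,grate,fin] C=[spool,disk]
Tick 3: prefer A, take hinge from A; A=[keg] B=[iron,grate,fin] C=[spool,disk,hinge]
Tick 4: prefer B, take iron from B; A=[keg] B=[grate,fin] C=[spool,disk,hinge,iron]
Tick 5: prefer A, take keg from A; A=[-] B=[grate,fin] C=[spool,disk,hinge,iron,keg]
Tick 6: prefer B, take grate from B; A=[-] B=[fin] C=[spool,disk,hinge,iron,keg,grate]
Tick 7: prefer A, take fin from B; A=[-] B=[-] C=[spool,disk,hinge,iron,keg,grate,fin]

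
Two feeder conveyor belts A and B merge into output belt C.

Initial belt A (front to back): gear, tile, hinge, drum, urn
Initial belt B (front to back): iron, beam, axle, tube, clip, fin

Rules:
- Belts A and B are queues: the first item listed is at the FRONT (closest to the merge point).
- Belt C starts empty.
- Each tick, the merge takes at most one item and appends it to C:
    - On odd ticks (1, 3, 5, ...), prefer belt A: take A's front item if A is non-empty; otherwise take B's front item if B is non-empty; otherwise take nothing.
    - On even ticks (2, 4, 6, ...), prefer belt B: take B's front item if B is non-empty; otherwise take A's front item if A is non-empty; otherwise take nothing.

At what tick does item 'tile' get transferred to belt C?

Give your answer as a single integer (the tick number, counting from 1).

Tick 1: prefer A, take gear from A; A=[tile,hinge,drum,urn] B=[iron,beam,axle,tube,clip,fin] C=[gear]
Tick 2: prefer B, take iron from B; A=[tile,hinge,drum,urn] B=[beam,axle,tube,clip,fin] C=[gear,iron]
Tick 3: prefer A, take tile from A; A=[hinge,drum,urn] B=[beam,axle,tube,clip,fin] C=[gear,iron,tile]

Answer: 3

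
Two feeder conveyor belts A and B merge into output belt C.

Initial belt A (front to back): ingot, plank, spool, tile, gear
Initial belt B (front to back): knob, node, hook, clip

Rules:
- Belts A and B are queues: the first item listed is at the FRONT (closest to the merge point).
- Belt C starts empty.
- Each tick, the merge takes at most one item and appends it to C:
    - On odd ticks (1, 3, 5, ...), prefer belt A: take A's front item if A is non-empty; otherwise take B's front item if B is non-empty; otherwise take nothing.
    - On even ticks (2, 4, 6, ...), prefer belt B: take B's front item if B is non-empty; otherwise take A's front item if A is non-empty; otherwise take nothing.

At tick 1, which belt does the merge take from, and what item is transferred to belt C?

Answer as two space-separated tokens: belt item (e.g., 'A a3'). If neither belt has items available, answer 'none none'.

Answer: A ingot

Derivation:
Tick 1: prefer A, take ingot from A; A=[plank,spool,tile,gear] B=[knob,node,hook,clip] C=[ingot]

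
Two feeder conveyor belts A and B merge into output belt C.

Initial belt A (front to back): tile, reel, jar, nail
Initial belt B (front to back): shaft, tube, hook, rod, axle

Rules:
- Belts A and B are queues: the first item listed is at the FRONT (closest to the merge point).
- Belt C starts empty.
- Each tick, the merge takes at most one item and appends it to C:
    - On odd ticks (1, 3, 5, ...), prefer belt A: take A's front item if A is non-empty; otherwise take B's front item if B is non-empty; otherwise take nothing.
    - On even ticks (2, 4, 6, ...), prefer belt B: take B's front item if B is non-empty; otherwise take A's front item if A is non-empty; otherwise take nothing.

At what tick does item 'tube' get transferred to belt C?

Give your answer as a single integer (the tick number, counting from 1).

Tick 1: prefer A, take tile from A; A=[reel,jar,nail] B=[shaft,tube,hook,rod,axle] C=[tile]
Tick 2: prefer B, take shaft from B; A=[reel,jar,nail] B=[tube,hook,rod,axle] C=[tile,shaft]
Tick 3: prefer A, take reel from A; A=[jar,nail] B=[tube,hook,rod,axle] C=[tile,shaft,reel]
Tick 4: prefer B, take tube from B; A=[jar,nail] B=[hook,rod,axle] C=[tile,shaft,reel,tube]

Answer: 4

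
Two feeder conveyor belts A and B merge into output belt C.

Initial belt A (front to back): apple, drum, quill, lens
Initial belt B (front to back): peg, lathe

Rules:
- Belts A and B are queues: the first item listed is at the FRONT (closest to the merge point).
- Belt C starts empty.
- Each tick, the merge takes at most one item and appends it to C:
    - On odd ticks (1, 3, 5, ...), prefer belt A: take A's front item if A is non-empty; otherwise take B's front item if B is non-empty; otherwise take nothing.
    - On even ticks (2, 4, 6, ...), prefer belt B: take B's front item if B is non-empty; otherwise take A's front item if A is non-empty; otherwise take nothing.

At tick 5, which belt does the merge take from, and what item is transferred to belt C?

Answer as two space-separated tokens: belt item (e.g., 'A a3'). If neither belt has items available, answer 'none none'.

Answer: A quill

Derivation:
Tick 1: prefer A, take apple from A; A=[drum,quill,lens] B=[peg,lathe] C=[apple]
Tick 2: prefer B, take peg from B; A=[drum,quill,lens] B=[lathe] C=[apple,peg]
Tick 3: prefer A, take drum from A; A=[quill,lens] B=[lathe] C=[apple,peg,drum]
Tick 4: prefer B, take lathe from B; A=[quill,lens] B=[-] C=[apple,peg,drum,lathe]
Tick 5: prefer A, take quill from A; A=[lens] B=[-] C=[apple,peg,drum,lathe,quill]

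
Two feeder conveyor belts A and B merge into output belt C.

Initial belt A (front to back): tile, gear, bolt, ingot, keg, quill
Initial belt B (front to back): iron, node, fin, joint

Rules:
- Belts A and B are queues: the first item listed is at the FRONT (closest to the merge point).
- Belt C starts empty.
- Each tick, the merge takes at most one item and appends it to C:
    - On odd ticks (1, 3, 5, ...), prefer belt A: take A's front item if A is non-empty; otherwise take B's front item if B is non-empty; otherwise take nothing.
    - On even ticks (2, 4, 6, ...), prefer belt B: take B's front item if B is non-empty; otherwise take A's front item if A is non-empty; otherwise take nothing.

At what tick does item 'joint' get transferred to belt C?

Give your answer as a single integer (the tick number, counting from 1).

Answer: 8

Derivation:
Tick 1: prefer A, take tile from A; A=[gear,bolt,ingot,keg,quill] B=[iron,node,fin,joint] C=[tile]
Tick 2: prefer B, take iron from B; A=[gear,bolt,ingot,keg,quill] B=[node,fin,joint] C=[tile,iron]
Tick 3: prefer A, take gear from A; A=[bolt,ingot,keg,quill] B=[node,fin,joint] C=[tile,iron,gear]
Tick 4: prefer B, take node from B; A=[bolt,ingot,keg,quill] B=[fin,joint] C=[tile,iron,gear,node]
Tick 5: prefer A, take bolt from A; A=[ingot,keg,quill] B=[fin,joint] C=[tile,iron,gear,node,bolt]
Tick 6: prefer B, take fin from B; A=[ingot,keg,quill] B=[joint] C=[tile,iron,gear,node,bolt,fin]
Tick 7: prefer A, take ingot from A; A=[keg,quill] B=[joint] C=[tile,iron,gear,node,bolt,fin,ingot]
Tick 8: prefer B, take joint from B; A=[keg,quill] B=[-] C=[tile,iron,gear,node,bolt,fin,ingot,joint]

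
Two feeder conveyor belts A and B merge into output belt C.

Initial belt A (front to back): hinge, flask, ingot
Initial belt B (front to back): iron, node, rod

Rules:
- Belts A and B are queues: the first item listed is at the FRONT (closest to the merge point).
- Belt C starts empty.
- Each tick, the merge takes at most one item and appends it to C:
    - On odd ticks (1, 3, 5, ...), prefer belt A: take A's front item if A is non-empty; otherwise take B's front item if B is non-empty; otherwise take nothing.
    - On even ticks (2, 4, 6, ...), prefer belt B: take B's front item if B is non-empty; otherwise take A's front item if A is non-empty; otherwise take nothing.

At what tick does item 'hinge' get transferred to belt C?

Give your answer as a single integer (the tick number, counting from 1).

Answer: 1

Derivation:
Tick 1: prefer A, take hinge from A; A=[flask,ingot] B=[iron,node,rod] C=[hinge]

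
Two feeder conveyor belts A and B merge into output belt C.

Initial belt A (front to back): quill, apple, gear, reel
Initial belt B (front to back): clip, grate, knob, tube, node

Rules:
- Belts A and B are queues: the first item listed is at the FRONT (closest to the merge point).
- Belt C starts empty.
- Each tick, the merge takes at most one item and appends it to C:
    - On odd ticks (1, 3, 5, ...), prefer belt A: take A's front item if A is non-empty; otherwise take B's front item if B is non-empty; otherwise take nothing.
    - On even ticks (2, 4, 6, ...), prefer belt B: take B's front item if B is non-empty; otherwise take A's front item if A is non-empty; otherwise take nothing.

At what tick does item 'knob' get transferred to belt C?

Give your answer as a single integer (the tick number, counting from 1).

Answer: 6

Derivation:
Tick 1: prefer A, take quill from A; A=[apple,gear,reel] B=[clip,grate,knob,tube,node] C=[quill]
Tick 2: prefer B, take clip from B; A=[apple,gear,reel] B=[grate,knob,tube,node] C=[quill,clip]
Tick 3: prefer A, take apple from A; A=[gear,reel] B=[grate,knob,tube,node] C=[quill,clip,apple]
Tick 4: prefer B, take grate from B; A=[gear,reel] B=[knob,tube,node] C=[quill,clip,apple,grate]
Tick 5: prefer A, take gear from A; A=[reel] B=[knob,tube,node] C=[quill,clip,apple,grate,gear]
Tick 6: prefer B, take knob from B; A=[reel] B=[tube,node] C=[quill,clip,apple,grate,gear,knob]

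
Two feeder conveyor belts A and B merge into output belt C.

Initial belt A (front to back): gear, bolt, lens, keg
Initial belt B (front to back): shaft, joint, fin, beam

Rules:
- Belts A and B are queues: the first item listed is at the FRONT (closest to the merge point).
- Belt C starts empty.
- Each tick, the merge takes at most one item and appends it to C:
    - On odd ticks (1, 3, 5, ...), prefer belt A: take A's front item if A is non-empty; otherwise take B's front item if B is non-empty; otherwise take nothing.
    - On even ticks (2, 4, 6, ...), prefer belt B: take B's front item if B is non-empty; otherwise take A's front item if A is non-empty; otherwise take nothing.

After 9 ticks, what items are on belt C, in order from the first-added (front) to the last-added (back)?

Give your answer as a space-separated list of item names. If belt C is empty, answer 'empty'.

Answer: gear shaft bolt joint lens fin keg beam

Derivation:
Tick 1: prefer A, take gear from A; A=[bolt,lens,keg] B=[shaft,joint,fin,beam] C=[gear]
Tick 2: prefer B, take shaft from B; A=[bolt,lens,keg] B=[joint,fin,beam] C=[gear,shaft]
Tick 3: prefer A, take bolt from A; A=[lens,keg] B=[joint,fin,beam] C=[gear,shaft,bolt]
Tick 4: prefer B, take joint from B; A=[lens,keg] B=[fin,beam] C=[gear,shaft,bolt,joint]
Tick 5: prefer A, take lens from A; A=[keg] B=[fin,beam] C=[gear,shaft,bolt,joint,lens]
Tick 6: prefer B, take fin from B; A=[keg] B=[beam] C=[gear,shaft,bolt,joint,lens,fin]
Tick 7: prefer A, take keg from A; A=[-] B=[beam] C=[gear,shaft,bolt,joint,lens,fin,keg]
Tick 8: prefer B, take beam from B; A=[-] B=[-] C=[gear,shaft,bolt,joint,lens,fin,keg,beam]
Tick 9: prefer A, both empty, nothing taken; A=[-] B=[-] C=[gear,shaft,bolt,joint,lens,fin,keg,beam]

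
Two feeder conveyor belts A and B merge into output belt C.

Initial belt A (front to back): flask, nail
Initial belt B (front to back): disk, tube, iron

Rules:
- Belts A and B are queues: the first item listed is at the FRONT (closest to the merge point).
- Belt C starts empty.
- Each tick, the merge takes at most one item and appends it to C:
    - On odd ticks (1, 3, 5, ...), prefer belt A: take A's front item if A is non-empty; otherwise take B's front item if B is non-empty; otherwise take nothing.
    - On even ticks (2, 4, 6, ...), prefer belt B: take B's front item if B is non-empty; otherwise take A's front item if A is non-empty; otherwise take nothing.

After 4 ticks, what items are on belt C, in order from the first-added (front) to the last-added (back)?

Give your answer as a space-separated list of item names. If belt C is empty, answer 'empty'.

Tick 1: prefer A, take flask from A; A=[nail] B=[disk,tube,iron] C=[flask]
Tick 2: prefer B, take disk from B; A=[nail] B=[tube,iron] C=[flask,disk]
Tick 3: prefer A, take nail from A; A=[-] B=[tube,iron] C=[flask,disk,nail]
Tick 4: prefer B, take tube from B; A=[-] B=[iron] C=[flask,disk,nail,tube]

Answer: flask disk nail tube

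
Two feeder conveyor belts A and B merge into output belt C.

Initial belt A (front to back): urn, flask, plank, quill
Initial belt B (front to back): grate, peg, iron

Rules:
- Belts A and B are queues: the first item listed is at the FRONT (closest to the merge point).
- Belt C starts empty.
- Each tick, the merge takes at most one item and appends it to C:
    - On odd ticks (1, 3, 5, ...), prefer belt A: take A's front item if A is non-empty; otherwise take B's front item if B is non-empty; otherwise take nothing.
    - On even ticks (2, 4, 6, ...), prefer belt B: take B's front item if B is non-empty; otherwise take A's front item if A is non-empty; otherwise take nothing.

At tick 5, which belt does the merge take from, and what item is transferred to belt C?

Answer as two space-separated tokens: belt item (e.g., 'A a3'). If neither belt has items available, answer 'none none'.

Tick 1: prefer A, take urn from A; A=[flask,plank,quill] B=[grate,peg,iron] C=[urn]
Tick 2: prefer B, take grate from B; A=[flask,plank,quill] B=[peg,iron] C=[urn,grate]
Tick 3: prefer A, take flask from A; A=[plank,quill] B=[peg,iron] C=[urn,grate,flask]
Tick 4: prefer B, take peg from B; A=[plank,quill] B=[iron] C=[urn,grate,flask,peg]
Tick 5: prefer A, take plank from A; A=[quill] B=[iron] C=[urn,grate,flask,peg,plank]

Answer: A plank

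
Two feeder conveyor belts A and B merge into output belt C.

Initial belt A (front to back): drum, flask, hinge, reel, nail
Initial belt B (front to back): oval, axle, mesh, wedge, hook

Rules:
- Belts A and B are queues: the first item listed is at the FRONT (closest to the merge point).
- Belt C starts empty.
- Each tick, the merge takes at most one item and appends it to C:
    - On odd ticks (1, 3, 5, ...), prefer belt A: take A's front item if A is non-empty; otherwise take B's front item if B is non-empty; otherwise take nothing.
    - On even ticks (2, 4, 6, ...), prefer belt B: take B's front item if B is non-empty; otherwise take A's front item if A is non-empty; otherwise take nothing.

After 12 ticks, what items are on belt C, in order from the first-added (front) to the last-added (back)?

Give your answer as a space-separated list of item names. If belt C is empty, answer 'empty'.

Tick 1: prefer A, take drum from A; A=[flask,hinge,reel,nail] B=[oval,axle,mesh,wedge,hook] C=[drum]
Tick 2: prefer B, take oval from B; A=[flask,hinge,reel,nail] B=[axle,mesh,wedge,hook] C=[drum,oval]
Tick 3: prefer A, take flask from A; A=[hinge,reel,nail] B=[axle,mesh,wedge,hook] C=[drum,oval,flask]
Tick 4: prefer B, take axle from B; A=[hinge,reel,nail] B=[mesh,wedge,hook] C=[drum,oval,flask,axle]
Tick 5: prefer A, take hinge from A; A=[reel,nail] B=[mesh,wedge,hook] C=[drum,oval,flask,axle,hinge]
Tick 6: prefer B, take mesh from B; A=[reel,nail] B=[wedge,hook] C=[drum,oval,flask,axle,hinge,mesh]
Tick 7: prefer A, take reel from A; A=[nail] B=[wedge,hook] C=[drum,oval,flask,axle,hinge,mesh,reel]
Tick 8: prefer B, take wedge from B; A=[nail] B=[hook] C=[drum,oval,flask,axle,hinge,mesh,reel,wedge]
Tick 9: prefer A, take nail from A; A=[-] B=[hook] C=[drum,oval,flask,axle,hinge,mesh,reel,wedge,nail]
Tick 10: prefer B, take hook from B; A=[-] B=[-] C=[drum,oval,flask,axle,hinge,mesh,reel,wedge,nail,hook]
Tick 11: prefer A, both empty, nothing taken; A=[-] B=[-] C=[drum,oval,flask,axle,hinge,mesh,reel,wedge,nail,hook]
Tick 12: prefer B, both empty, nothing taken; A=[-] B=[-] C=[drum,oval,flask,axle,hinge,mesh,reel,wedge,nail,hook]

Answer: drum oval flask axle hinge mesh reel wedge nail hook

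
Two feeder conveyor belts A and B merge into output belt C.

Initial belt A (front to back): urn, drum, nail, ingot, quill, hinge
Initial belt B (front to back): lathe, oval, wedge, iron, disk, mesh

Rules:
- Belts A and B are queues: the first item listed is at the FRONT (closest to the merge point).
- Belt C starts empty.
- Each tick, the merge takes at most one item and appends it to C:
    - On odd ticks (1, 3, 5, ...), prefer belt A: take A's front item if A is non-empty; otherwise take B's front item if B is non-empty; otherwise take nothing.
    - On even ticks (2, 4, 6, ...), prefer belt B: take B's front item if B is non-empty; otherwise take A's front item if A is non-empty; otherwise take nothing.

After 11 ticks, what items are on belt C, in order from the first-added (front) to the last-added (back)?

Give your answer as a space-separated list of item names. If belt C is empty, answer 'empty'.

Answer: urn lathe drum oval nail wedge ingot iron quill disk hinge

Derivation:
Tick 1: prefer A, take urn from A; A=[drum,nail,ingot,quill,hinge] B=[lathe,oval,wedge,iron,disk,mesh] C=[urn]
Tick 2: prefer B, take lathe from B; A=[drum,nail,ingot,quill,hinge] B=[oval,wedge,iron,disk,mesh] C=[urn,lathe]
Tick 3: prefer A, take drum from A; A=[nail,ingot,quill,hinge] B=[oval,wedge,iron,disk,mesh] C=[urn,lathe,drum]
Tick 4: prefer B, take oval from B; A=[nail,ingot,quill,hinge] B=[wedge,iron,disk,mesh] C=[urn,lathe,drum,oval]
Tick 5: prefer A, take nail from A; A=[ingot,quill,hinge] B=[wedge,iron,disk,mesh] C=[urn,lathe,drum,oval,nail]
Tick 6: prefer B, take wedge from B; A=[ingot,quill,hinge] B=[iron,disk,mesh] C=[urn,lathe,drum,oval,nail,wedge]
Tick 7: prefer A, take ingot from A; A=[quill,hinge] B=[iron,disk,mesh] C=[urn,lathe,drum,oval,nail,wedge,ingot]
Tick 8: prefer B, take iron from B; A=[quill,hinge] B=[disk,mesh] C=[urn,lathe,drum,oval,nail,wedge,ingot,iron]
Tick 9: prefer A, take quill from A; A=[hinge] B=[disk,mesh] C=[urn,lathe,drum,oval,nail,wedge,ingot,iron,quill]
Tick 10: prefer B, take disk from B; A=[hinge] B=[mesh] C=[urn,lathe,drum,oval,nail,wedge,ingot,iron,quill,disk]
Tick 11: prefer A, take hinge from A; A=[-] B=[mesh] C=[urn,lathe,drum,oval,nail,wedge,ingot,iron,quill,disk,hinge]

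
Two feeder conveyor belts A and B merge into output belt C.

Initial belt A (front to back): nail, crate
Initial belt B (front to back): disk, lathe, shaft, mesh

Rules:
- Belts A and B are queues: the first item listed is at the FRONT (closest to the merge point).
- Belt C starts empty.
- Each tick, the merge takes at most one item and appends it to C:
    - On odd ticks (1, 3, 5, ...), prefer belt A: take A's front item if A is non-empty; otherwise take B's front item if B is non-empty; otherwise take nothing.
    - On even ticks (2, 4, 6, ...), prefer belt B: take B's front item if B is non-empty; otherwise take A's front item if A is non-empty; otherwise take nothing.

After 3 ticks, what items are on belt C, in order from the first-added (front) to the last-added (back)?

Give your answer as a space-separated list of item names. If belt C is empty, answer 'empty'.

Tick 1: prefer A, take nail from A; A=[crate] B=[disk,lathe,shaft,mesh] C=[nail]
Tick 2: prefer B, take disk from B; A=[crate] B=[lathe,shaft,mesh] C=[nail,disk]
Tick 3: prefer A, take crate from A; A=[-] B=[lathe,shaft,mesh] C=[nail,disk,crate]

Answer: nail disk crate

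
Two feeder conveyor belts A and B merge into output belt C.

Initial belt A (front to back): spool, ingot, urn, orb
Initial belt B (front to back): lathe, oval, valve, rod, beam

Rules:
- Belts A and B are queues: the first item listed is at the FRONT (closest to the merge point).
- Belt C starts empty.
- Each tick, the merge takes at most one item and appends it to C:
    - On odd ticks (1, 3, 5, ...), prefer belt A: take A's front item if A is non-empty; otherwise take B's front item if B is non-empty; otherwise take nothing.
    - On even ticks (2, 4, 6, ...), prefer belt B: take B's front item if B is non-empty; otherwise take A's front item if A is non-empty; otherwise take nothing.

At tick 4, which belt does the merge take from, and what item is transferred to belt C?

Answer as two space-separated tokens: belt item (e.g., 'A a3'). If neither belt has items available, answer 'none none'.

Tick 1: prefer A, take spool from A; A=[ingot,urn,orb] B=[lathe,oval,valve,rod,beam] C=[spool]
Tick 2: prefer B, take lathe from B; A=[ingot,urn,orb] B=[oval,valve,rod,beam] C=[spool,lathe]
Tick 3: prefer A, take ingot from A; A=[urn,orb] B=[oval,valve,rod,beam] C=[spool,lathe,ingot]
Tick 4: prefer B, take oval from B; A=[urn,orb] B=[valve,rod,beam] C=[spool,lathe,ingot,oval]

Answer: B oval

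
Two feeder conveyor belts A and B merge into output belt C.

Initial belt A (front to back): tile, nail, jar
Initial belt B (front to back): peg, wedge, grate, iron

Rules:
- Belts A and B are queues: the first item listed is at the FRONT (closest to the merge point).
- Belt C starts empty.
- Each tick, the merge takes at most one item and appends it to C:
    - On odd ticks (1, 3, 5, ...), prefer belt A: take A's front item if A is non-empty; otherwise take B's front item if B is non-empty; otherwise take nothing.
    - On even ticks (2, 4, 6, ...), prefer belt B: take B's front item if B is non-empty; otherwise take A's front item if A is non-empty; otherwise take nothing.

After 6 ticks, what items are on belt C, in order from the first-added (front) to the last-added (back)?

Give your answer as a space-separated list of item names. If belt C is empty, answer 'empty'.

Tick 1: prefer A, take tile from A; A=[nail,jar] B=[peg,wedge,grate,iron] C=[tile]
Tick 2: prefer B, take peg from B; A=[nail,jar] B=[wedge,grate,iron] C=[tile,peg]
Tick 3: prefer A, take nail from A; A=[jar] B=[wedge,grate,iron] C=[tile,peg,nail]
Tick 4: prefer B, take wedge from B; A=[jar] B=[grate,iron] C=[tile,peg,nail,wedge]
Tick 5: prefer A, take jar from A; A=[-] B=[grate,iron] C=[tile,peg,nail,wedge,jar]
Tick 6: prefer B, take grate from B; A=[-] B=[iron] C=[tile,peg,nail,wedge,jar,grate]

Answer: tile peg nail wedge jar grate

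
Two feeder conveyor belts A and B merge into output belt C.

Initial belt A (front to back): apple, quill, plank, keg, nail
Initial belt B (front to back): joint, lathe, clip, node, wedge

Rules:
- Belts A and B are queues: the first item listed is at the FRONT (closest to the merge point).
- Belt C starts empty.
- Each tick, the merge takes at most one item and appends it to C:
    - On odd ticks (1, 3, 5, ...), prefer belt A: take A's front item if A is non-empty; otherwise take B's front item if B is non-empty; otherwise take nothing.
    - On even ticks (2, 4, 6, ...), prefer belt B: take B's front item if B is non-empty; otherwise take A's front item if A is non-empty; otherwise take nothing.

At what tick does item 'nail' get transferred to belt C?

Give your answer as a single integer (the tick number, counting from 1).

Answer: 9

Derivation:
Tick 1: prefer A, take apple from A; A=[quill,plank,keg,nail] B=[joint,lathe,clip,node,wedge] C=[apple]
Tick 2: prefer B, take joint from B; A=[quill,plank,keg,nail] B=[lathe,clip,node,wedge] C=[apple,joint]
Tick 3: prefer A, take quill from A; A=[plank,keg,nail] B=[lathe,clip,node,wedge] C=[apple,joint,quill]
Tick 4: prefer B, take lathe from B; A=[plank,keg,nail] B=[clip,node,wedge] C=[apple,joint,quill,lathe]
Tick 5: prefer A, take plank from A; A=[keg,nail] B=[clip,node,wedge] C=[apple,joint,quill,lathe,plank]
Tick 6: prefer B, take clip from B; A=[keg,nail] B=[node,wedge] C=[apple,joint,quill,lathe,plank,clip]
Tick 7: prefer A, take keg from A; A=[nail] B=[node,wedge] C=[apple,joint,quill,lathe,plank,clip,keg]
Tick 8: prefer B, take node from B; A=[nail] B=[wedge] C=[apple,joint,quill,lathe,plank,clip,keg,node]
Tick 9: prefer A, take nail from A; A=[-] B=[wedge] C=[apple,joint,quill,lathe,plank,clip,keg,node,nail]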